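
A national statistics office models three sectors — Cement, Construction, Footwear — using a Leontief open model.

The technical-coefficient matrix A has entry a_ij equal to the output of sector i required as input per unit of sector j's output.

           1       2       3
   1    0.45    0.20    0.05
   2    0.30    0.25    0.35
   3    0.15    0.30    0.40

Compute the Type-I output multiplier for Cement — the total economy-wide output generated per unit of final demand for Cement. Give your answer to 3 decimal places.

m_1 = 5.859

I − A =
  [   0.55    -0.20    -0.05]
  [  -0.30     0.75    -0.35]
  [  -0.15    -0.30     0.60]
Cofactors of I−A, C_ij = (−1)^(i+j)·(minor ij) (rows/columns in the sector order above):
  C_11 = (0.75)(0.60) − (-0.35)(-0.30) = 0.3450
  C_12 = −[(-0.30)(0.60) − (-0.35)(-0.15)] = 0.2325
  C_13 = (-0.30)(-0.30) − (0.75)(-0.15) = 0.2025
  C_21 = −[(-0.20)(0.60) − (-0.05)(-0.30)] = 0.1350
  C_22 = (0.55)(0.60) − (-0.05)(-0.15) = 0.3225
  C_23 = −[(0.55)(-0.30) − (-0.20)(-0.15)] = 0.1950
  C_31 = (-0.20)(-0.35) − (-0.05)(0.75) = 0.1075
  C_32 = −[(0.55)(-0.35) − (-0.05)(-0.30)] = 0.2075
  C_33 = (0.55)(0.75) − (-0.20)(-0.30) = 0.3525
det(I−A) = Σ_j (I−A)_1j·C_1j = (0.55)(0.3450) + (-0.20)(0.2325) + (-0.05)(0.2025) = 0.133125
adj(I−A) = Cᵀ =
  [ 0.3450   0.1350   0.1075]
  [ 0.2325   0.3225   0.2075]
  [ 0.2025   0.1950   0.3525]
(I − A)⁻¹ = adj(I−A) / det(I−A) ≈
  [   2.5915     1.0141     0.8075]
  [   1.7465     2.4225     1.5587]
  [   1.5211     1.4648     2.6479]
The output multiplier for sector j is the column-j sum of the Leontief inverse (I − A)⁻¹ = adj(I−A) / det(I−A).
Column 1 of adj(I−A): (0.3450, 0.2325, 0.2025); det(I−A) = 0.133125.
m_1 = (0.3450 + 0.2325 + 0.2025) / 0.133125 = 0.78 / 0.133125 ≈ 5.859.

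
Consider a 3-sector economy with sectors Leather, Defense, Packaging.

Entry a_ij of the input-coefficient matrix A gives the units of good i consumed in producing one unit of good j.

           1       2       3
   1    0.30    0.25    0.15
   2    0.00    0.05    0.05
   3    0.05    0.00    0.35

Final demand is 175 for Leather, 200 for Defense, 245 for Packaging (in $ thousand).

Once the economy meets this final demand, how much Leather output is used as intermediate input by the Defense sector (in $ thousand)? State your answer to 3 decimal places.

I − A =
  [   0.70    -0.25    -0.15]
  [   0.00     0.95    -0.05]
  [  -0.05     0.00     0.65]
Cofactors of I−A, C_ij = (−1)^(i+j)·(minor ij) (rows/columns in the sector order above):
  C_11 = (0.95)(0.65) − (-0.05)(0.00) = 0.6175
  C_12 = −[(0.00)(0.65) − (-0.05)(-0.05)] = 0.0025
  C_13 = (0.00)(0.00) − (0.95)(-0.05) = 0.0475
  C_21 = −[(-0.25)(0.65) − (-0.15)(0.00)] = 0.1625
  C_22 = (0.70)(0.65) − (-0.15)(-0.05) = 0.4475
  C_23 = −[(0.70)(0.00) − (-0.25)(-0.05)] = 0.0125
  C_31 = (-0.25)(-0.05) − (-0.15)(0.95) = 0.1550
  C_32 = −[(0.70)(-0.05) − (-0.15)(0.00)] = 0.0350
  C_33 = (0.70)(0.95) − (-0.25)(0.00) = 0.6650
det(I−A) = Σ_j (I−A)_1j·C_1j = (0.70)(0.6175) + (-0.25)(0.0025) + (-0.15)(0.0475) = 0.4245
adj(I−A) = Cᵀ =
  [ 0.6175   0.1625   0.1550]
  [ 0.0025   0.4475   0.0350]
  [ 0.0475   0.0125   0.6650]
(I − A)⁻¹ = adj(I−A) / det(I−A) ≈
  [   1.4547     0.3828     0.3651]
  [   0.0059     1.0542     0.0824]
  [   0.1119     0.0294     1.5665]
First solve x = (I − A)⁻¹ d = adj(I−A)·d / det(I−A); in particular x_2 = (0.0025·175 + 0.4475·200 + 0.0350·245) / 0.4245 = 98.5125 / 0.4245 ≈ 232.06714.
Intermediate flow from 1 to 2: z_12 = a_12 · x_2 = 0.25 × 98.5125 / 0.4245 = 24.628125 / 0.4245 ≈ 58.017.

z_12 = 58.017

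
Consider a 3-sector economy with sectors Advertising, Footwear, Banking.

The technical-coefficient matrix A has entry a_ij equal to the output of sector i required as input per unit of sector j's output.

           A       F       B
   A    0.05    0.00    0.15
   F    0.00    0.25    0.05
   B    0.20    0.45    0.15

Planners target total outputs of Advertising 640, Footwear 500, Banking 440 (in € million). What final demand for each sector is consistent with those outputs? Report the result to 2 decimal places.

I − A =
  [   0.95     0.00    -0.15]
  [   0.00     0.75    -0.05]
  [  -0.20    -0.45     0.85]
d = (I − A) x:
  d_A = (+0.95)·640 + (+0.00)·500 + (-0.15)·440 = 542.00
  d_F = (+0.00)·640 + (+0.75)·500 + (-0.05)·440 = 353.00
  d_B = (-0.20)·640 + (-0.45)·500 + (+0.85)·440 = 21.00

d_A = 542.00, d_F = 353.00, d_B = 21.00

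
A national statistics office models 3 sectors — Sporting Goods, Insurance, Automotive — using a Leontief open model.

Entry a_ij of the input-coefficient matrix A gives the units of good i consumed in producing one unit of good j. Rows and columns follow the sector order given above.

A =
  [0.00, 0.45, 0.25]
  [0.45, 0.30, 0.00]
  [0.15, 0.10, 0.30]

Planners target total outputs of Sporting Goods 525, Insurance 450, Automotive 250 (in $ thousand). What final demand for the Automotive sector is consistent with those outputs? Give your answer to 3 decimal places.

d_A = 51.250

I − A =
  [   1.00    -0.45    -0.25]
  [  -0.45     0.70     0.00]
  [  -0.15    -0.10     0.70]
d = (I − A) x:
  d_S = (+1.00)·525 + (-0.45)·450 + (-0.25)·250 = 260.000
  d_I = (-0.45)·525 + (+0.70)·450 + (+0.00)·250 = 78.750
  d_A = (-0.15)·525 + (-0.10)·450 + (+0.70)·250 = 51.250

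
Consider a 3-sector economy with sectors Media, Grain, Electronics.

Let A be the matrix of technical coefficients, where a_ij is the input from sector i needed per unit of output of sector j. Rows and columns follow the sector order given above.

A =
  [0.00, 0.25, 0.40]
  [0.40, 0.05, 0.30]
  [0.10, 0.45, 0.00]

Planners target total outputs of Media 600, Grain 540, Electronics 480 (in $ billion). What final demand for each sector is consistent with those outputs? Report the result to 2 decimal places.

I − A =
  [   1.00    -0.25    -0.40]
  [  -0.40     0.95    -0.30]
  [  -0.10    -0.45     1.00]
d = (I − A) x:
  d_M = (+1.00)·600 + (-0.25)·540 + (-0.40)·480 = 273.00
  d_G = (-0.40)·600 + (+0.95)·540 + (-0.30)·480 = 129.00
  d_E = (-0.10)·600 + (-0.45)·540 + (+1.00)·480 = 177.00

d_M = 273.00, d_G = 129.00, d_E = 177.00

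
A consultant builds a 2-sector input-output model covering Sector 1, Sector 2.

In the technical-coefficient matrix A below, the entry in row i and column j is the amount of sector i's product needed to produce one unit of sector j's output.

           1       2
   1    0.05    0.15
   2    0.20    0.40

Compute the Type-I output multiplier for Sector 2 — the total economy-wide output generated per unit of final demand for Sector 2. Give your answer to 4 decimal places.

m_2 = 2.0370

I − A =
  [   0.95    -0.15]
  [  -0.20     0.60]
det(I−A) = (0.95)(0.60) − (-0.15)(-0.20) = 0.5400
adj(I−A) = [[0.60, 0.15], [0.20, 0.95]]
(I − A)⁻¹ = adj(I−A) / det(I−A) ≈
  [   1.11111     0.27778]
  [   0.37037     1.75926]
The output multiplier for sector j is the column-j sum of the Leontief inverse (I − A)⁻¹ = adj(I−A) / det(I−A).
Column 2 of adj(I−A): (0.15, 0.95); det(I−A) = 0.5400.
m_2 = (0.15 + 0.95) / 0.5400 = 1.10 / 0.5400 ≈ 2.0370.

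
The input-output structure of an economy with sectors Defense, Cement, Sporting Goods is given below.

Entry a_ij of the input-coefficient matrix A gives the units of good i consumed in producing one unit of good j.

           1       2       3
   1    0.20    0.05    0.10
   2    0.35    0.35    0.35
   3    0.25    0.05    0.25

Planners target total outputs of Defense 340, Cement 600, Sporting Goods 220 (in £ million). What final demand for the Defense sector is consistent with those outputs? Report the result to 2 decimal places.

d_1 = 220.00

I − A =
  [   0.80    -0.05    -0.10]
  [  -0.35     0.65    -0.35]
  [  -0.25    -0.05     0.75]
d = (I − A) x:
  d_1 = (+0.80)·340 + (-0.05)·600 + (-0.10)·220 = 220.00
  d_2 = (-0.35)·340 + (+0.65)·600 + (-0.35)·220 = 194.00
  d_3 = (-0.25)·340 + (-0.05)·600 + (+0.75)·220 = 50.00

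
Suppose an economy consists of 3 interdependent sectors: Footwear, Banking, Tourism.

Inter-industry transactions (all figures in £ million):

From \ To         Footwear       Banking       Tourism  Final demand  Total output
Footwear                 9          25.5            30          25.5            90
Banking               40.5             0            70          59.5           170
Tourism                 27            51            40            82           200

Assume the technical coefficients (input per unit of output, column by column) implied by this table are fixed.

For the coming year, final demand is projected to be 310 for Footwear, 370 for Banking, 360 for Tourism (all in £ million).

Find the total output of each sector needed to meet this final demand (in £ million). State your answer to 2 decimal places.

x_1 = 712.33, x_2 = 1083.79, x_3 = 1123.55

Technical coefficients a_ij = z_ij / X_j:
  a_11 = 9/90 = 0.10, a_21 = 40.5/90 = 0.45, a_31 = 27/90 = 0.30
  a_12 = 25.5/170 = 0.15, a_22 = 0/170 = 0.00, a_32 = 51/170 = 0.30
  a_13 = 30/200 = 0.15, a_23 = 70/200 = 0.35, a_33 = 40/200 = 0.20
I − A =
  [   0.90    -0.15    -0.15]
  [  -0.45     1.00    -0.35]
  [  -0.30    -0.30     0.80]
Cofactors of I−A, C_ij = (−1)^(i+j)·(minor ij) (rows/columns in the sector order above):
  C_11 = (1.00)(0.80) − (-0.35)(-0.30) = 0.6950
  C_12 = −[(-0.45)(0.80) − (-0.35)(-0.30)] = 0.4650
  C_13 = (-0.45)(-0.30) − (1.00)(-0.30) = 0.4350
  C_21 = −[(-0.15)(0.80) − (-0.15)(-0.30)] = 0.1650
  C_22 = (0.90)(0.80) − (-0.15)(-0.30) = 0.6750
  C_23 = −[(0.90)(-0.30) − (-0.15)(-0.30)] = 0.3150
  C_31 = (-0.15)(-0.35) − (-0.15)(1.00) = 0.2025
  C_32 = −[(0.90)(-0.35) − (-0.15)(-0.45)] = 0.3825
  C_33 = (0.90)(1.00) − (-0.15)(-0.45) = 0.8325
det(I−A) = Σ_j (I−A)_1j·C_1j = (0.90)(0.6950) + (-0.15)(0.4650) + (-0.15)(0.4350) = 0.4905
adj(I−A) = Cᵀ =
  [ 0.6950   0.1650   0.2025]
  [ 0.4650   0.6750   0.3825]
  [ 0.4350   0.3150   0.8325]
(I − A)⁻¹ = adj(I−A) / det(I−A) ≈
  [   1.4169     0.3364     0.4128]
  [   0.9480     1.3761     0.7798]
  [   0.8869     0.6422     1.6972]
x = (I − A)⁻¹ d = adj(I−A)·d / det(I−A), with det(I−A) = 0.4905:
  x_1 = (0.6950·310 + 0.1650·370 + 0.2025·360) / 0.4905 = 349.40 / 0.4905 ≈ 712.33
  x_2 = (0.4650·310 + 0.6750·370 + 0.3825·360) / 0.4905 = 531.60 / 0.4905 ≈ 1083.79
  x_3 = (0.4350·310 + 0.3150·370 + 0.8325·360) / 0.4905 = 551.10 / 0.4905 ≈ 1123.55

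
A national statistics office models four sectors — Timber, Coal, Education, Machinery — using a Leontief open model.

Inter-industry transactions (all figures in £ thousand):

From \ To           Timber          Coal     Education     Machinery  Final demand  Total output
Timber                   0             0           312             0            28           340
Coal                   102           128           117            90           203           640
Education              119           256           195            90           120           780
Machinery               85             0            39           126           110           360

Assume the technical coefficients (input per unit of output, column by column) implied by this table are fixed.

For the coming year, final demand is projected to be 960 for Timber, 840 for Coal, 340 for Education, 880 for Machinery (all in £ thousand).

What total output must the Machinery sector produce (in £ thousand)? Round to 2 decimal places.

Technical coefficients a_ij = z_ij / X_j:
  a_11 = 0/340 = 0.00, a_21 = 102/340 = 0.30, a_31 = 119/340 = 0.35, a_41 = 85/340 = 0.25
  a_12 = 0/640 = 0.00, a_22 = 128/640 = 0.20, a_32 = 256/640 = 0.40, a_42 = 0/640 = 0.00
  a_13 = 312/780 = 0.40, a_23 = 117/780 = 0.15, a_33 = 195/780 = 0.25, a_43 = 39/780 = 0.05
  a_14 = 0/360 = 0.00, a_24 = 90/360 = 0.25, a_34 = 90/360 = 0.25, a_44 = 126/360 = 0.35
I − A =
  [   1.00     0.00    -0.40     0.00]
  [  -0.30     0.80    -0.15    -0.25]
  [  -0.35    -0.40     0.75    -0.25]
  [  -0.25     0.00    -0.05     0.65]
Compute the cofactors C_ij = (−1)^(i+j)·(3×3 minor ij) of I−A; the adjugate is their transpose:
adj(I−A) = Cᵀ =
  [ 0.33600   0.10400   0.20800   0.12000]
  [ 0.23725   0.35900   0.21300   0.22000]
  [ 0.33500   0.26000   0.52000   0.30000]
  [ 0.15500   0.06000   0.12000   0.38000]
det(I−A) = Σ_j (I−A)_1j·C_1j = (1.00)(0.33600) + (0.00)(0.23725) + (-0.40)(0.33500) + (0.00)(0.15500) = 0.2020
(I − A)⁻¹ = adj(I−A) / det(I−A) ≈
  [   1.6634     0.5149     1.0297     0.5941]
  [   1.1745     1.7772     1.0545     1.0891]
  [   1.6584     1.2871     2.5743     1.4851]
  [   0.7673     0.2970     0.5941     1.8812]
x = (I − A)⁻¹ d = adj(I−A)·d / det(I−A), with det(I−A) = 0.2020:
  x_1 = (0.33600·960 + 0.10400·840 + 0.20800·340 + 0.12000·880) / 0.2020 = 586.24 / 0.2020 ≈ 2902.18
  x_2 = (0.23725·960 + 0.35900·840 + 0.21300·340 + 0.22000·880) / 0.2020 = 795.34 / 0.2020 ≈ 3937.33
  x_3 = (0.33500·960 + 0.26000·840 + 0.52000·340 + 0.30000·880) / 0.2020 = 980.80 / 0.2020 ≈ 4855.45
  x_4 = (0.15500·960 + 0.06000·840 + 0.12000·340 + 0.38000·880) / 0.2020 = 574.40 / 0.2020 ≈ 2843.56

x_4 = 2843.56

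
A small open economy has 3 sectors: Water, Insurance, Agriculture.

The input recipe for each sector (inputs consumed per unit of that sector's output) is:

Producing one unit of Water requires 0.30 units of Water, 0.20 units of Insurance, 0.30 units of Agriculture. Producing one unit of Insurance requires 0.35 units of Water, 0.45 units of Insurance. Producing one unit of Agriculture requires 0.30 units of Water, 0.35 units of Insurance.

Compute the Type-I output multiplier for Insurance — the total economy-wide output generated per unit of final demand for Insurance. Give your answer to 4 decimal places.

I − A =
  [   0.70    -0.35    -0.30]
  [  -0.20     0.55    -0.35]
  [  -0.30     0.00     1.00]
Cofactors of I−A, C_ij = (−1)^(i+j)·(minor ij) (rows/columns in the sector order above):
  C_11 = (0.55)(1.00) − (-0.35)(0.00) = 0.5500
  C_12 = −[(-0.20)(1.00) − (-0.35)(-0.30)] = 0.3050
  C_13 = (-0.20)(0.00) − (0.55)(-0.30) = 0.1650
  C_21 = −[(-0.35)(1.00) − (-0.30)(0.00)] = 0.3500
  C_22 = (0.70)(1.00) − (-0.30)(-0.30) = 0.6100
  C_23 = −[(0.70)(0.00) − (-0.35)(-0.30)] = 0.1050
  C_31 = (-0.35)(-0.35) − (-0.30)(0.55) = 0.2875
  C_32 = −[(0.70)(-0.35) − (-0.30)(-0.20)] = 0.3050
  C_33 = (0.70)(0.55) − (-0.35)(-0.20) = 0.3150
det(I−A) = Σ_j (I−A)_1j·C_1j = (0.70)(0.5500) + (-0.35)(0.3050) + (-0.30)(0.1650) = 0.22875
adj(I−A) = Cᵀ =
  [ 0.5500   0.3500   0.2875]
  [ 0.3050   0.6100   0.3050]
  [ 0.1650   0.1050   0.3150]
(I − A)⁻¹ = adj(I−A) / det(I−A) ≈
  [   2.40437     1.53005     1.25683]
  [   1.33333     2.66667     1.33333]
  [   0.72131     0.45902     1.37705]
The output multiplier for sector j is the column-j sum of the Leontief inverse (I − A)⁻¹ = adj(I−A) / det(I−A).
Column 2 of adj(I−A): (0.3500, 0.6100, 0.1050); det(I−A) = 0.22875.
m_2 = (0.3500 + 0.6100 + 0.1050) / 0.22875 = 1.065 / 0.22875 ≈ 4.6557.

m_2 = 4.6557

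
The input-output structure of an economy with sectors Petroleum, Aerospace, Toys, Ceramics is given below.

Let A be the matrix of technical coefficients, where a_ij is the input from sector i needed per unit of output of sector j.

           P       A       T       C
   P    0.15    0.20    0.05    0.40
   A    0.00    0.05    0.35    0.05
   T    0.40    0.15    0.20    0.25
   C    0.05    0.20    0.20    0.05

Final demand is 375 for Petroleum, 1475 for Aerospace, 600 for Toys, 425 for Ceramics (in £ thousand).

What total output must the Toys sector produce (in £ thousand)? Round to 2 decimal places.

I − A =
  [   0.85    -0.20    -0.05    -0.40]
  [   0.00     0.95    -0.35    -0.05]
  [  -0.40    -0.15     0.80    -0.25]
  [  -0.05    -0.20    -0.20     0.95]
Compute the cofactors C_ij = (−1)^(i+j)·(3×3 minor ij) of I−A; the adjugate is their transpose:
adj(I−A) = Cᵀ =
  [ 0.597625   0.227625   0.217125   0.320750]
  [ 0.143375   0.535875   0.284250   0.163375]
  [ 0.369250   0.271125   0.739125   0.364250]
  [ 0.139375   0.181875   0.226875   0.554375]
det(I−A) = Σ_j (I−A)_1j·C_1j = (0.85)(0.597625) + (-0.20)(0.143375) + (-0.05)(0.369250) + (-0.40)(0.139375) = 0.40509375
(I − A)⁻¹ = adj(I−A) / det(I−A) ≈
  [   1.4753     0.5619     0.5360     0.7918]
  [   0.3539     1.3228     0.7017     0.4033]
  [   0.9115     0.6693     1.8246     0.8992]
  [   0.3441     0.4490     0.5601     1.3685]
x = (I − A)⁻¹ d = adj(I−A)·d / det(I−A), with det(I−A) = 0.40509375:
  x_P = (0.597625·375 + 0.227625·1475 + 0.217125·600 + 0.320750·425) / 0.40509375 = 826.45 / 0.40509375 ≈ 2040.15
  x_A = (0.143375·375 + 0.535875·1475 + 0.284250·600 + 0.163375·425) / 0.40509375 = 1084.165625 / 0.40509375 ≈ 2676.33
  x_T = (0.369250·375 + 0.271125·1475 + 0.739125·600 + 0.364250·425) / 0.40509375 = 1136.659375 / 0.40509375 ≈ 2805.92
  x_C = (0.139375·375 + 0.181875·1475 + 0.226875·600 + 0.554375·425) / 0.40509375 = 692.265625 / 0.40509375 ≈ 1708.90

x_T = 2805.92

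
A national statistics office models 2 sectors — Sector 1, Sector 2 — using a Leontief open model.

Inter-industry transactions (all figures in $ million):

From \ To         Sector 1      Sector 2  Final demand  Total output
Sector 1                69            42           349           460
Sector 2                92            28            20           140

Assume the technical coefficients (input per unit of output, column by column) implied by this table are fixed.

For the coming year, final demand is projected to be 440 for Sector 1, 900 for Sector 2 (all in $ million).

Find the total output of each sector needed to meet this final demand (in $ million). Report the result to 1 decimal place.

Technical coefficients a_ij = z_ij / X_j:
  a_11 = 69/460 = 0.15, a_21 = 92/460 = 0.20
  a_12 = 42/140 = 0.30, a_22 = 28/140 = 0.20
I − A =
  [   0.85    -0.30]
  [  -0.20     0.80]
det(I−A) = (0.85)(0.80) − (-0.30)(-0.20) = 0.6200
adj(I−A) = [[0.80, 0.30], [0.20, 0.85]]
(I − A)⁻¹ = adj(I−A) / det(I−A) ≈
  [   1.2903     0.4839]
  [   0.3226     1.3710]
x = (I − A)⁻¹ d = adj(I−A)·d / det(I−A), with det(I−A) = 0.6200:
  x_1 = (0.80·440 + 0.30·900) / 0.6200 = 622.00 / 0.6200 ≈ 1003.2
  x_2 = (0.20·440 + 0.85·900) / 0.6200 = 853.00 / 0.6200 ≈ 1375.8

x_1 = 1003.2, x_2 = 1375.8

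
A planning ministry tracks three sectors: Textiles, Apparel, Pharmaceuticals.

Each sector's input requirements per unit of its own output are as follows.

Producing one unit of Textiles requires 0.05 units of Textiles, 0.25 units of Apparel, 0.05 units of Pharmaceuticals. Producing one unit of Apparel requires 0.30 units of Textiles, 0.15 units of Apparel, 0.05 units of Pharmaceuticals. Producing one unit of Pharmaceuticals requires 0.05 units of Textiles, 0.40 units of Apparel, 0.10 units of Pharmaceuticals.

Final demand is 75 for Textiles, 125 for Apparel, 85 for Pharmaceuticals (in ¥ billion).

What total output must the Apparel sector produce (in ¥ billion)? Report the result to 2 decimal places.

x_2 = 250.67

I − A =
  [   0.95    -0.30    -0.05]
  [  -0.25     0.85    -0.40]
  [  -0.05    -0.05     0.90]
Cofactors of I−A, C_ij = (−1)^(i+j)·(minor ij) (rows/columns in the sector order above):
  C_11 = (0.85)(0.90) − (-0.40)(-0.05) = 0.7450
  C_12 = −[(-0.25)(0.90) − (-0.40)(-0.05)] = 0.2450
  C_13 = (-0.25)(-0.05) − (0.85)(-0.05) = 0.0550
  C_21 = −[(-0.30)(0.90) − (-0.05)(-0.05)] = 0.2725
  C_22 = (0.95)(0.90) − (-0.05)(-0.05) = 0.8525
  C_23 = −[(0.95)(-0.05) − (-0.30)(-0.05)] = 0.0625
  C_31 = (-0.30)(-0.40) − (-0.05)(0.85) = 0.1625
  C_32 = −[(0.95)(-0.40) − (-0.05)(-0.25)] = 0.3925
  C_33 = (0.95)(0.85) − (-0.30)(-0.25) = 0.7325
det(I−A) = Σ_j (I−A)_1j·C_1j = (0.95)(0.7450) + (-0.30)(0.2450) + (-0.05)(0.0550) = 0.6315
adj(I−A) = Cᵀ =
  [ 0.7450   0.2725   0.1625]
  [ 0.2450   0.8525   0.3925]
  [ 0.0550   0.0625   0.7325]
(I − A)⁻¹ = adj(I−A) / det(I−A) ≈
  [   1.1797     0.4315     0.2573]
  [   0.3880     1.3500     0.6215]
  [   0.0871     0.0990     1.1599]
x = (I − A)⁻¹ d = adj(I−A)·d / det(I−A), with det(I−A) = 0.6315:
  x_1 = (0.7450·75 + 0.2725·125 + 0.1625·85) / 0.6315 = 103.75 / 0.6315 ≈ 164.29
  x_2 = (0.2450·75 + 0.8525·125 + 0.3925·85) / 0.6315 = 158.30 / 0.6315 ≈ 250.67
  x_3 = (0.0550·75 + 0.0625·125 + 0.7325·85) / 0.6315 = 74.20 / 0.6315 ≈ 117.50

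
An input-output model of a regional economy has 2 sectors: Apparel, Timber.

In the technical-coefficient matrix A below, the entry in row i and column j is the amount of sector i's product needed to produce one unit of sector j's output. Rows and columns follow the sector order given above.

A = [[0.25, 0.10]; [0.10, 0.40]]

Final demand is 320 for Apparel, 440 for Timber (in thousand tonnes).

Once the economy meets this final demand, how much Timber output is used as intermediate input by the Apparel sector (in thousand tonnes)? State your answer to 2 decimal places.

z_TA = 53.64

I − A =
  [   0.75    -0.10]
  [  -0.10     0.60]
det(I−A) = (0.75)(0.60) − (-0.10)(-0.10) = 0.4400
adj(I−A) = [[0.60, 0.10], [0.10, 0.75]]
(I − A)⁻¹ = adj(I−A) / det(I−A) ≈
  [   1.3636     0.2273]
  [   0.2273     1.7045]
First solve x = (I − A)⁻¹ d = adj(I−A)·d / det(I−A); in particular x_A = (0.60·320 + 0.10·440) / 0.4400 = 236.00 / 0.4400 ≈ 536.3636.
Intermediate flow from T to A: z_TA = a_TA · x_A = 0.10 × 236.00 / 0.4400 = 23.60 / 0.4400 ≈ 53.64.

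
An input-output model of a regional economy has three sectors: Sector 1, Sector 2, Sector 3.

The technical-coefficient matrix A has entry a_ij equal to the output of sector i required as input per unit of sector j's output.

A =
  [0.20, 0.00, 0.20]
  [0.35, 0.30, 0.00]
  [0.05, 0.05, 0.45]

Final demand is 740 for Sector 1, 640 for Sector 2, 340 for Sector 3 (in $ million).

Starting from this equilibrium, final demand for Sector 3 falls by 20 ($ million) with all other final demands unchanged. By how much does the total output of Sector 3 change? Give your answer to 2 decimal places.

I − A =
  [   0.80     0.00    -0.20]
  [  -0.35     0.70     0.00]
  [  -0.05    -0.05     0.55]
Cofactors of I−A, C_ij = (−1)^(i+j)·(minor ij) (rows/columns in the sector order above):
  C_11 = (0.70)(0.55) − (0.00)(-0.05) = 0.3850
  C_12 = −[(-0.35)(0.55) − (0.00)(-0.05)] = 0.1925
  C_13 = (-0.35)(-0.05) − (0.70)(-0.05) = 0.0525
  C_21 = −[(0.00)(0.55) − (-0.20)(-0.05)] = 0.0100
  C_22 = (0.80)(0.55) − (-0.20)(-0.05) = 0.4300
  C_23 = −[(0.80)(-0.05) − (0.00)(-0.05)] = 0.0400
  C_31 = (0.00)(0.00) − (-0.20)(0.70) = 0.1400
  C_32 = −[(0.80)(0.00) − (-0.20)(-0.35)] = 0.0700
  C_33 = (0.80)(0.70) − (0.00)(-0.35) = 0.5600
det(I−A) = Σ_j (I−A)_1j·C_1j = (0.80)(0.3850) + (0.00)(0.1925) + (-0.20)(0.0525) = 0.2975
adj(I−A) = Cᵀ =
  [ 0.3850   0.0100   0.1400]
  [ 0.1925   0.4300   0.0700]
  [ 0.0525   0.0400   0.5600]
(I − A)⁻¹ = adj(I−A) / det(I−A) ≈
  [   1.2941     0.0336     0.4706]
  [   0.6471     1.4454     0.2353]
  [   0.1765     0.1345     1.8824]
Δx = (I − A)⁻¹ Δd with Δd having -20 in the Sector 3 component and 0 elsewhere.
So Δx_3 = L_33 · (-20), where L_33 = adj(I−A)_33 / det(I−A) = 0.5600 / 0.2975.
Δx_3 = 0.5600 × (-20) / 0.2975 = -11.20 / 0.2975 ≈ -37.65.

Δx_3 = -37.65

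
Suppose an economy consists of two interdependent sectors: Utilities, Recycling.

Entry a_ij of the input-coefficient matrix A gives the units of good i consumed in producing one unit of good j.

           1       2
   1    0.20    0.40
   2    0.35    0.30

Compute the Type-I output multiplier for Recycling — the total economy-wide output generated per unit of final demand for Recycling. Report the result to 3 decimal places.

I − A =
  [   0.80    -0.40]
  [  -0.35     0.70]
det(I−A) = (0.80)(0.70) − (-0.40)(-0.35) = 0.4200
adj(I−A) = [[0.70, 0.40], [0.35, 0.80]]
(I − A)⁻¹ = adj(I−A) / det(I−A) ≈
  [   1.6667     0.9524]
  [   0.8333     1.9048]
The output multiplier for sector j is the column-j sum of the Leontief inverse (I − A)⁻¹ = adj(I−A) / det(I−A).
Column 2 of adj(I−A): (0.40, 0.80); det(I−A) = 0.4200.
m_2 = (0.40 + 0.80) / 0.4200 = 1.20 / 0.4200 ≈ 2.857.

m_2 = 2.857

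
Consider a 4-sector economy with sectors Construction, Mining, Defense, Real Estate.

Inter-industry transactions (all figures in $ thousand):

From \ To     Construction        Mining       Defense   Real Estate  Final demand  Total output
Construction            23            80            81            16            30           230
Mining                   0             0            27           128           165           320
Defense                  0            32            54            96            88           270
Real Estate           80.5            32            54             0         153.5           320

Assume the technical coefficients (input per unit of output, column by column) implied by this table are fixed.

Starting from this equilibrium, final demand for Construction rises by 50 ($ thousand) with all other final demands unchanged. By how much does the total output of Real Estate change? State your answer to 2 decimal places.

Δx_R = 25.69

Technical coefficients a_ij = z_ij / X_j:
  a_CC = 23/230 = 0.10, a_MC = 0/230 = 0.00, a_DC = 0/230 = 0.00, a_RC = 80.5/230 = 0.35
  a_CM = 80/320 = 0.25, a_MM = 0/320 = 0.00, a_DM = 32/320 = 0.10, a_RM = 32/320 = 0.10
  a_CD = 81/270 = 0.30, a_MD = 27/270 = 0.10, a_DD = 54/270 = 0.20, a_RD = 54/270 = 0.20
  a_CR = 16/320 = 0.05, a_MR = 128/320 = 0.40, a_DR = 96/320 = 0.30, a_RR = 0/320 = 0.00
I − A =
  [   0.90    -0.25    -0.30    -0.05]
  [   0.00     1.00    -0.10    -0.40]
  [   0.00    -0.10     0.80    -0.30]
  [  -0.35    -0.10    -0.20     1.00]
Compute the cofactors C_ij = (−1)^(i+j)·(3×3 minor ij) of I−A; the adjugate is their transpose:
adj(I−A) = Cᵀ =
  [ 0.68700   0.22900   0.34350   0.22900]
  [ 0.12250   0.62050   0.20225   0.31500]
  [ 0.11900   0.14150   0.81150   0.30600]
  [ 0.27650   0.17050   0.30275   0.71100]
det(I−A) = Σ_j (I−A)_1j·C_1j = (0.90)(0.68700) + (-0.25)(0.12250) + (-0.30)(0.11900) + (-0.05)(0.27650) = 0.53815
(I − A)⁻¹ = adj(I−A) / det(I−A) ≈
  [   1.2766     0.4255     0.6383     0.4255]
  [   0.2276     1.1530     0.3758     0.5853]
  [   0.2211     0.2629     1.5079     0.5686]
  [   0.5138     0.3168     0.5626     1.3212]
Δx = (I − A)⁻¹ Δd with Δd having +50 in the Construction component and 0 elsewhere.
So Δx_R = L_RC · (+50), where L_RC = adj(I−A)_RC / det(I−A) = 0.27650 / 0.53815.
Δx_R = 0.27650 × (+50) / 0.53815 = 13.825 / 0.53815 ≈ 25.69.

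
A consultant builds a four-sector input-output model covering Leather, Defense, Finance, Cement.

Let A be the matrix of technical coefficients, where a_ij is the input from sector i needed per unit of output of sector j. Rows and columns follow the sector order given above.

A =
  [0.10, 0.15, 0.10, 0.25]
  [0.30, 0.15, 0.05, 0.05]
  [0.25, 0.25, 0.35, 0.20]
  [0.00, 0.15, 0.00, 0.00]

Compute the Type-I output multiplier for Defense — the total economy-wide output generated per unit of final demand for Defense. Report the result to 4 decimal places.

I − A =
  [   0.90    -0.15    -0.10    -0.25]
  [  -0.30     0.85    -0.05    -0.05]
  [  -0.25    -0.25     0.65    -0.20]
  [   0.00    -0.15     0.00     1.00]
Compute the cofactors C_ij = (−1)^(i+j)·(3×3 minor ij) of I−A; the adjugate is their transpose:
adj(I−A) = Cᵀ =
  [ 0.533625   0.149875   0.093625   0.159625]
  [ 0.207500   0.560000   0.075000   0.094875]
  [ 0.294625   0.298875   0.702000   0.229000]
  [ 0.031125   0.084000   0.011250   0.426125]
det(I−A) = Σ_j (I−A)_1j·C_1j = (0.90)(0.533625) + (-0.15)(0.207500) + (-0.10)(0.294625) + (-0.25)(0.031125) = 0.41189375
(I − A)⁻¹ = adj(I−A) / det(I−A) ≈
  [   1.29554     0.36387     0.22730     0.38754]
  [   0.50377     1.35957     0.18209     0.23034]
  [   0.71529     0.72561     1.70432     0.55597]
  [   0.07557     0.20394     0.02731     1.03455]
The output multiplier for sector j is the column-j sum of the Leontief inverse (I − A)⁻¹ = adj(I−A) / det(I−A).
Column 2 of adj(I−A): (0.149875, 0.560000, 0.298875, 0.084000); det(I−A) = 0.41189375.
m_2 = (0.149875 + 0.560000 + 0.298875 + 0.084000) / 0.41189375 = 1.09275 / 0.41189375 ≈ 2.6530.

m_2 = 2.6530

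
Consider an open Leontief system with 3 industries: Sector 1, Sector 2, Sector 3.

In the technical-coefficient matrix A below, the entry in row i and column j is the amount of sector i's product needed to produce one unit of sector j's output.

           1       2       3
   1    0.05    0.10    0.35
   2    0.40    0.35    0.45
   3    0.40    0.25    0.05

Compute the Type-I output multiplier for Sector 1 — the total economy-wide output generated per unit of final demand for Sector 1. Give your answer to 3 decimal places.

I − A =
  [   0.95    -0.10    -0.35]
  [  -0.40     0.65    -0.45]
  [  -0.40    -0.25     0.95]
Cofactors of I−A, C_ij = (−1)^(i+j)·(minor ij) (rows/columns in the sector order above):
  C_11 = (0.65)(0.95) − (-0.45)(-0.25) = 0.5050
  C_12 = −[(-0.40)(0.95) − (-0.45)(-0.40)] = 0.5600
  C_13 = (-0.40)(-0.25) − (0.65)(-0.40) = 0.3600
  C_21 = −[(-0.10)(0.95) − (-0.35)(-0.25)] = 0.1825
  C_22 = (0.95)(0.95) − (-0.35)(-0.40) = 0.7625
  C_23 = −[(0.95)(-0.25) − (-0.10)(-0.40)] = 0.2775
  C_31 = (-0.10)(-0.45) − (-0.35)(0.65) = 0.2725
  C_32 = −[(0.95)(-0.45) − (-0.35)(-0.40)] = 0.5675
  C_33 = (0.95)(0.65) − (-0.10)(-0.40) = 0.5775
det(I−A) = Σ_j (I−A)_1j·C_1j = (0.95)(0.5050) + (-0.10)(0.5600) + (-0.35)(0.3600) = 0.29775
adj(I−A) = Cᵀ =
  [ 0.5050   0.1825   0.2725]
  [ 0.5600   0.7625   0.5675]
  [ 0.3600   0.2775   0.5775]
(I − A)⁻¹ = adj(I−A) / det(I−A) ≈
  [   1.6961     0.6129     0.9152]
  [   1.8808     2.5609     1.9060]
  [   1.2091     0.9320     1.9395]
The output multiplier for sector j is the column-j sum of the Leontief inverse (I − A)⁻¹ = adj(I−A) / det(I−A).
Column 1 of adj(I−A): (0.5050, 0.5600, 0.3600); det(I−A) = 0.29775.
m_1 = (0.5050 + 0.5600 + 0.3600) / 0.29775 = 1.425 / 0.29775 ≈ 4.786.

m_1 = 4.786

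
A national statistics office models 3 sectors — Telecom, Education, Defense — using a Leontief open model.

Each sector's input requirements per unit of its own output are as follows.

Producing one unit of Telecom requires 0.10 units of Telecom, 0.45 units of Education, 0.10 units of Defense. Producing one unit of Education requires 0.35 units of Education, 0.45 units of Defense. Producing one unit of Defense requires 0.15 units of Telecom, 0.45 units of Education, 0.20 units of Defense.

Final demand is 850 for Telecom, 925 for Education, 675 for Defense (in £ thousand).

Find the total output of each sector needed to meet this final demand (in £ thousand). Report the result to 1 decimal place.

x_T = 1620.9, x_E = 5355.0, x_D = 4058.5

I − A =
  [   0.90     0.00    -0.15]
  [  -0.45     0.65    -0.45]
  [  -0.10    -0.45     0.80]
Cofactors of I−A, C_ij = (−1)^(i+j)·(minor ij) (rows/columns in the sector order above):
  C_11 = (0.65)(0.80) − (-0.45)(-0.45) = 0.3175
  C_12 = −[(-0.45)(0.80) − (-0.45)(-0.10)] = 0.4050
  C_13 = (-0.45)(-0.45) − (0.65)(-0.10) = 0.2675
  C_21 = −[(0.00)(0.80) − (-0.15)(-0.45)] = 0.0675
  C_22 = (0.90)(0.80) − (-0.15)(-0.10) = 0.7050
  C_23 = −[(0.90)(-0.45) − (0.00)(-0.10)] = 0.4050
  C_31 = (0.00)(-0.45) − (-0.15)(0.65) = 0.0975
  C_32 = −[(0.90)(-0.45) − (-0.15)(-0.45)] = 0.4725
  C_33 = (0.90)(0.65) − (0.00)(-0.45) = 0.5850
det(I−A) = Σ_j (I−A)_1j·C_1j = (0.90)(0.3175) + (0.00)(0.4050) + (-0.15)(0.2675) = 0.245625
adj(I−A) = Cᵀ =
  [ 0.3175   0.0675   0.0975]
  [ 0.4050   0.7050   0.4725]
  [ 0.2675   0.4050   0.5850]
(I − A)⁻¹ = adj(I−A) / det(I−A) ≈
  [   1.2926     0.2748     0.3969]
  [   1.6489     2.8702     1.9237]
  [   1.0891     1.6489     2.3817]
x = (I − A)⁻¹ d = adj(I−A)·d / det(I−A), with det(I−A) = 0.245625:
  x_T = (0.3175·850 + 0.0675·925 + 0.0975·675) / 0.245625 = 398.125 / 0.245625 ≈ 1620.9
  x_E = (0.4050·850 + 0.7050·925 + 0.4725·675) / 0.245625 = 1315.3125 / 0.245625 ≈ 5355.0
  x_D = (0.2675·850 + 0.4050·925 + 0.5850·675) / 0.245625 = 996.875 / 0.245625 ≈ 4058.5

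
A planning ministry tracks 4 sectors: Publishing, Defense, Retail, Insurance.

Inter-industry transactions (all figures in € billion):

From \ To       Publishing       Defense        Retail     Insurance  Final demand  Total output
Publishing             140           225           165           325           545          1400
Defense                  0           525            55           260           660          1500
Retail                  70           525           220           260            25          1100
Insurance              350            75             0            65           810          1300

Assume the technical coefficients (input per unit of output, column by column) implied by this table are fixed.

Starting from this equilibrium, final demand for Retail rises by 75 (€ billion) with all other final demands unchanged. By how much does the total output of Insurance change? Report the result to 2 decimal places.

Technical coefficients a_ij = z_ij / X_j:
  a_11 = 140/1400 = 0.10, a_21 = 0/1400 = 0.00, a_31 = 70/1400 = 0.05, a_41 = 350/1400 = 0.25
  a_12 = 225/1500 = 0.15, a_22 = 525/1500 = 0.35, a_32 = 525/1500 = 0.35, a_42 = 75/1500 = 0.05
  a_13 = 165/1100 = 0.15, a_23 = 55/1100 = 0.05, a_33 = 220/1100 = 0.20, a_43 = 0/1100 = 0.00
  a_14 = 325/1300 = 0.25, a_24 = 260/1300 = 0.20, a_34 = 260/1300 = 0.20, a_44 = 65/1300 = 0.05
I − A =
  [   0.90    -0.15    -0.15    -0.25]
  [   0.00     0.65    -0.05    -0.20]
  [  -0.05    -0.35     0.80    -0.20]
  [  -0.25    -0.05     0.00     0.95]
Compute the cofactors C_ij = (−1)^(i+j)·(3×3 minor ij) of I−A; the adjugate is their transpose:
adj(I−A) = Cᵀ =
  [ 0.468875   0.175375   0.098875   0.181125]
  [ 0.044875   0.619375   0.047125   0.152125]
  [ 0.080375   0.301625   0.498625   0.189625]
  [ 0.125750   0.078750   0.028500   0.447000]
det(I−A) = Σ_j (I−A)_1j·C_1j = (0.90)(0.468875) + (-0.15)(0.044875) + (-0.15)(0.080375) + (-0.25)(0.125750) = 0.3717625
(I − A)⁻¹ = adj(I−A) / det(I−A) ≈
  [   1.2612     0.4717     0.2660     0.4872]
  [   0.1207     1.6661     0.1268     0.4092]
  [   0.2162     0.8113     1.3412     0.5101]
  [   0.3383     0.2118     0.0767     1.2024]
Δx = (I − A)⁻¹ Δd with Δd having +75 in the Retail component and 0 elsewhere.
So Δx_4 = L_43 · (+75), where L_43 = adj(I−A)_43 / det(I−A) = 0.028500 / 0.3717625.
Δx_4 = 0.028500 × (+75) / 0.3717625 = 2.1375 / 0.3717625 ≈ 5.75.

Δx_4 = 5.75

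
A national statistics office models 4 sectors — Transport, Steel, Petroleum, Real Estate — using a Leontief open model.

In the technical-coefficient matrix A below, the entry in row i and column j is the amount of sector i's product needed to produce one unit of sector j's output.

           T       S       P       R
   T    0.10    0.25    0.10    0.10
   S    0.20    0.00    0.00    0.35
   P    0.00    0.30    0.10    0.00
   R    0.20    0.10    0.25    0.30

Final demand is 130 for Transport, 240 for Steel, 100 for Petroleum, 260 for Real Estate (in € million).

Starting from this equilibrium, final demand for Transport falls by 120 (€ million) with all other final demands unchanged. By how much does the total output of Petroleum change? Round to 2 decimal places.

I − A =
  [   0.90    -0.25    -0.10    -0.10]
  [  -0.20     1.00     0.00    -0.35]
  [   0.00    -0.30     0.90     0.00]
  [  -0.20    -0.10    -0.25     0.70]
Compute the cofactors C_ij = (−1)^(i+j)·(3×3 minor ij) of I−A; the adjugate is their transpose:
adj(I−A) = Cᵀ =
  [ 0.572250   0.195000   0.113375   0.179250]
  [ 0.189000   0.549000   0.104750   0.301500]
  [ 0.063000   0.183000   0.524000   0.100500]
  [ 0.213000   0.199500   0.234500   0.759000]
det(I−A) = Σ_j (I−A)_1j·C_1j = (0.90)(0.572250) + (-0.25)(0.189000) + (-0.10)(0.063000) + (-0.10)(0.213000) = 0.440175
(I − A)⁻¹ = adj(I−A) / det(I−A) ≈
  [   1.3001     0.4430     0.2576     0.4072]
  [   0.4294     1.2472     0.2380     0.6850]
  [   0.1431     0.4157     1.1904     0.2283]
  [   0.4839     0.4532     0.5327     1.7243]
Δx = (I − A)⁻¹ Δd with Δd having -120 in the Transport component and 0 elsewhere.
So Δx_P = L_PT · (-120), where L_PT = adj(I−A)_PT / det(I−A) = 0.063000 / 0.440175.
Δx_P = 0.063000 × (-120) / 0.440175 = -7.56 / 0.440175 ≈ -17.17.

Δx_P = -17.17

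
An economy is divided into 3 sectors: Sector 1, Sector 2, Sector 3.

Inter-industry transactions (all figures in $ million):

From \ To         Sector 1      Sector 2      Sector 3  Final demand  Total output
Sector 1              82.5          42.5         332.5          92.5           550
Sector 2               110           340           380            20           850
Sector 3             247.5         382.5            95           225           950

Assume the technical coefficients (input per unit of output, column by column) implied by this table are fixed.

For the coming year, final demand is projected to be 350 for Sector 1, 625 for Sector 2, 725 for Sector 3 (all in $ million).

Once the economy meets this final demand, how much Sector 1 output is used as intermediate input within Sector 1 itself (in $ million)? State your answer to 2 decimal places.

z_11 = 388.25

Technical coefficients a_ij = z_ij / X_j:
  a_11 = 82.5/550 = 0.15, a_21 = 110/550 = 0.20, a_31 = 247.5/550 = 0.45
  a_12 = 42.5/850 = 0.05, a_22 = 340/850 = 0.40, a_32 = 382.5/850 = 0.45
  a_13 = 332.5/950 = 0.35, a_23 = 380/950 = 0.40, a_33 = 95/950 = 0.10
I − A =
  [   0.85    -0.05    -0.35]
  [  -0.20     0.60    -0.40]
  [  -0.45    -0.45     0.90]
Cofactors of I−A, C_ij = (−1)^(i+j)·(minor ij) (rows/columns in the sector order above):
  C_11 = (0.60)(0.90) − (-0.40)(-0.45) = 0.3600
  C_12 = −[(-0.20)(0.90) − (-0.40)(-0.45)] = 0.3600
  C_13 = (-0.20)(-0.45) − (0.60)(-0.45) = 0.3600
  C_21 = −[(-0.05)(0.90) − (-0.35)(-0.45)] = 0.2025
  C_22 = (0.85)(0.90) − (-0.35)(-0.45) = 0.6075
  C_23 = −[(0.85)(-0.45) − (-0.05)(-0.45)] = 0.4050
  C_31 = (-0.05)(-0.40) − (-0.35)(0.60) = 0.2300
  C_32 = −[(0.85)(-0.40) − (-0.35)(-0.20)] = 0.4100
  C_33 = (0.85)(0.60) − (-0.05)(-0.20) = 0.5000
det(I−A) = Σ_j (I−A)_1j·C_1j = (0.85)(0.3600) + (-0.05)(0.3600) + (-0.35)(0.3600) = 0.1620
adj(I−A) = Cᵀ =
  [ 0.3600   0.2025   0.2300]
  [ 0.3600   0.6075   0.4100]
  [ 0.3600   0.4050   0.5000]
(I − A)⁻¹ = adj(I−A) / det(I−A) ≈
  [   2.2222     1.2500     1.4198]
  [   2.2222     3.7500     2.5309]
  [   2.2222     2.5000     3.0864]
First solve x = (I − A)⁻¹ d = adj(I−A)·d / det(I−A); in particular x_1 = (0.3600·350 + 0.2025·625 + 0.2300·725) / 0.1620 = 419.3125 / 0.1620 ≈ 2588.3488.
Intermediate flow from 1 to 1: z_11 = a_11 · x_1 = 0.15 × 419.3125 / 0.1620 = 62.896875 / 0.1620 ≈ 388.25.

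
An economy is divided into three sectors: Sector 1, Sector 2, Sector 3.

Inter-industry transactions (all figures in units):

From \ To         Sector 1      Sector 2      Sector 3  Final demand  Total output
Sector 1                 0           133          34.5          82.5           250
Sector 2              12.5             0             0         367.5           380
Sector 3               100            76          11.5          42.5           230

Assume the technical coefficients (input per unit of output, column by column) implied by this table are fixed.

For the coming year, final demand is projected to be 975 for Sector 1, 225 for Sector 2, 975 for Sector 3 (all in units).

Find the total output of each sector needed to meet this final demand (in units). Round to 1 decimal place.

Technical coefficients a_ij = z_ij / X_j:
  a_11 = 0/250 = 0.00, a_21 = 12.5/250 = 0.05, a_31 = 100/250 = 0.40
  a_12 = 133/380 = 0.35, a_22 = 0/380 = 0.00, a_32 = 76/380 = 0.20
  a_13 = 34.5/230 = 0.15, a_23 = 0/230 = 0.00, a_33 = 11.5/230 = 0.05
I − A =
  [   1.00    -0.35    -0.15]
  [  -0.05     1.00     0.00]
  [  -0.40    -0.20     0.95]
Cofactors of I−A, C_ij = (−1)^(i+j)·(minor ij) (rows/columns in the sector order above):
  C_11 = (1.00)(0.95) − (0.00)(-0.20) = 0.9500
  C_12 = −[(-0.05)(0.95) − (0.00)(-0.40)] = 0.0475
  C_13 = (-0.05)(-0.20) − (1.00)(-0.40) = 0.4100
  C_21 = −[(-0.35)(0.95) − (-0.15)(-0.20)] = 0.3625
  C_22 = (1.00)(0.95) − (-0.15)(-0.40) = 0.8900
  C_23 = −[(1.00)(-0.20) − (-0.35)(-0.40)] = 0.3400
  C_31 = (-0.35)(0.00) − (-0.15)(1.00) = 0.1500
  C_32 = −[(1.00)(0.00) − (-0.15)(-0.05)] = 0.0075
  C_33 = (1.00)(1.00) − (-0.35)(-0.05) = 0.9825
det(I−A) = Σ_j (I−A)_1j·C_1j = (1.00)(0.9500) + (-0.35)(0.0475) + (-0.15)(0.4100) = 0.871875
adj(I−A) = Cᵀ =
  [ 0.9500   0.3625   0.1500]
  [ 0.0475   0.8900   0.0075]
  [ 0.4100   0.3400   0.9825]
(I − A)⁻¹ = adj(I−A) / det(I−A) ≈
  [   1.0896     0.4158     0.1720]
  [   0.0545     1.0208     0.0086]
  [   0.4703     0.3900     1.1269]
x = (I − A)⁻¹ d = adj(I−A)·d / det(I−A), with det(I−A) = 0.871875:
  x_1 = (0.9500·975 + 0.3625·225 + 0.1500·975) / 0.871875 = 1154.0625 / 0.871875 ≈ 1323.7
  x_2 = (0.0475·975 + 0.8900·225 + 0.0075·975) / 0.871875 = 253.875 / 0.871875 ≈ 291.2
  x_3 = (0.4100·975 + 0.3400·225 + 0.9825·975) / 0.871875 = 1434.1875 / 0.871875 ≈ 1644.9

x_1 = 1323.7, x_2 = 291.2, x_3 = 1644.9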